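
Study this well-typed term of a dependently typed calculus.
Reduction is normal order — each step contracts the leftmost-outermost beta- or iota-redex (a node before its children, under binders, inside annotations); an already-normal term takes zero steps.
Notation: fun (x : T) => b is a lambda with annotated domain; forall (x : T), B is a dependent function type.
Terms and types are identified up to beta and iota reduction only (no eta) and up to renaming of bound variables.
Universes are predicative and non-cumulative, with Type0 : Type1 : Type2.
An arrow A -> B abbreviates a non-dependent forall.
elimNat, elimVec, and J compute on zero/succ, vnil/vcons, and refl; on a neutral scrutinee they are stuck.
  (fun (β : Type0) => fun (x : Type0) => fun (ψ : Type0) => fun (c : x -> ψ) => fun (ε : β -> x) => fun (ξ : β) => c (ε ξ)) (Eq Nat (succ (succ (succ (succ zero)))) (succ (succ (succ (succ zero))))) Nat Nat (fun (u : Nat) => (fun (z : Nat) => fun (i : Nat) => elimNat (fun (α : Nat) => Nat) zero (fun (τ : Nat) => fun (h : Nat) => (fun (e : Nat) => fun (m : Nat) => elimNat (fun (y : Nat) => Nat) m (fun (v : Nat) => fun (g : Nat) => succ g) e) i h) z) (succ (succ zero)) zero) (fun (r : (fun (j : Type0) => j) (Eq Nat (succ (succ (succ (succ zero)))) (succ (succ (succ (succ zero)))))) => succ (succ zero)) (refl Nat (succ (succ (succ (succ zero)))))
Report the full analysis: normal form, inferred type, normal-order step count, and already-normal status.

normal form:
  zero
inferred type:
  Nat
steps to reach normal form (normal order): 22
term was already normal: no
first redex: a beta-redex


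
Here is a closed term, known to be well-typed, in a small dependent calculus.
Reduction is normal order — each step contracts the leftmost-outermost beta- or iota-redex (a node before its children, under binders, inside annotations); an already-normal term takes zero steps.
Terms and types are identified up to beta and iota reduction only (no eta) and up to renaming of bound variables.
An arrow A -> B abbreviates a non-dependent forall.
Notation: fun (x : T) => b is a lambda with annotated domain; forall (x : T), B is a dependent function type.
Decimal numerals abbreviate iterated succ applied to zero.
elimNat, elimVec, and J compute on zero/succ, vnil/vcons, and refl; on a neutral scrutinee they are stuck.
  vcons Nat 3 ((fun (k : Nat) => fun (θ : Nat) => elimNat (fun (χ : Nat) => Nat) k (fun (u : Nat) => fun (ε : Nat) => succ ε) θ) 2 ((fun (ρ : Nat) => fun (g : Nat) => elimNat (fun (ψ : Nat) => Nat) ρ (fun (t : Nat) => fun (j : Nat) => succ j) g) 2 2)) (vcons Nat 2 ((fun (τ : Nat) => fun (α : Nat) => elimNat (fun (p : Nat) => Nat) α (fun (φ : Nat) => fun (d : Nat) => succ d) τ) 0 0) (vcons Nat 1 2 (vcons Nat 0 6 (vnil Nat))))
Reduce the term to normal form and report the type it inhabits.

resulting normal form:
  vcons Nat 3 6 (vcons Nat 2 0 (vcons Nat 1 2 (vcons Nat 0 6 (vnil Nat))))
type:
  Vec Nat 4
observation: normalization takes exactly 27 steps under the normal-order strategy.


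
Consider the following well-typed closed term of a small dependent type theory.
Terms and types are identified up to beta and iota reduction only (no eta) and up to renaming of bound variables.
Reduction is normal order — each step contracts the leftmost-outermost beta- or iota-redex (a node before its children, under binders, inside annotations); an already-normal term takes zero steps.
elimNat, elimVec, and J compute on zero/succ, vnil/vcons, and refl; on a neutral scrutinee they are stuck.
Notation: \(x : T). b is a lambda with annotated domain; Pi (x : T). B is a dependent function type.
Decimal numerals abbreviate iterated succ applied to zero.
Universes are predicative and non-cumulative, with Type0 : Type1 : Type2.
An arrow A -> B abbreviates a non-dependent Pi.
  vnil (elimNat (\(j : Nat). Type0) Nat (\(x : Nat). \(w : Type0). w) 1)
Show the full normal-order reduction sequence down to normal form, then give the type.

normal-order reduction:
  vnil (elimNat (\(j : Nat). Type0) Nat (\(x : Nat). \(w : Type0). w) 1)
  ~> vnil ((\(j : Nat). \(x : Type0). x) 0 (elimNat (\(w : Nat). Type0) Nat (\(l : Nat). \(k : Type0). k) 0))
  ~> vnil ((\(j : Type0). j) (elimNat (\(x : Nat). Type0) Nat (\(w : Nat). \(l : Type0). l) 0))
  ~> vnil (elimNat (\(j : Nat). Type0) Nat (\(x : Nat). \(w : Type0). w) 0)
  ~> vnil Nat
inferred type:
  Vec Nat 0


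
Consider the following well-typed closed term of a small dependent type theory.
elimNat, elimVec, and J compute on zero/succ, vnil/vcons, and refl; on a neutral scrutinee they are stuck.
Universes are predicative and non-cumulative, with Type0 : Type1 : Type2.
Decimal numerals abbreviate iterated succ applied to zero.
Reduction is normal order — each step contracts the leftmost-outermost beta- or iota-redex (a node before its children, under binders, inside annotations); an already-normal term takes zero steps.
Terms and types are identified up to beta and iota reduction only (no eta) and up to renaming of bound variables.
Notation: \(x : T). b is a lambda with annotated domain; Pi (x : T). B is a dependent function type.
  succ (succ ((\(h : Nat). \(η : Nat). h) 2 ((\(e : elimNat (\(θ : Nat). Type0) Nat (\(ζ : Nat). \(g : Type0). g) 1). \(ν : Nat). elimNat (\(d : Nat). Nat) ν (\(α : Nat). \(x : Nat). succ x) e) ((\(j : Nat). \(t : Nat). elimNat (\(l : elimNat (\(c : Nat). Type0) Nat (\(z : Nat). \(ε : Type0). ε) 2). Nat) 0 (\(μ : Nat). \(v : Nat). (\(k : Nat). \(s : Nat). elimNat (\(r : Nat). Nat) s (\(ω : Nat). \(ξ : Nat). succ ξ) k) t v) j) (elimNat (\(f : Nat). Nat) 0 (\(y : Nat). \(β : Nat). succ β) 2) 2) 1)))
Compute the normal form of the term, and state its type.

reduced normal form:
  4
inferred type:
  Nat
observation: normalization takes exactly 2 steps under the normal-order strategy.


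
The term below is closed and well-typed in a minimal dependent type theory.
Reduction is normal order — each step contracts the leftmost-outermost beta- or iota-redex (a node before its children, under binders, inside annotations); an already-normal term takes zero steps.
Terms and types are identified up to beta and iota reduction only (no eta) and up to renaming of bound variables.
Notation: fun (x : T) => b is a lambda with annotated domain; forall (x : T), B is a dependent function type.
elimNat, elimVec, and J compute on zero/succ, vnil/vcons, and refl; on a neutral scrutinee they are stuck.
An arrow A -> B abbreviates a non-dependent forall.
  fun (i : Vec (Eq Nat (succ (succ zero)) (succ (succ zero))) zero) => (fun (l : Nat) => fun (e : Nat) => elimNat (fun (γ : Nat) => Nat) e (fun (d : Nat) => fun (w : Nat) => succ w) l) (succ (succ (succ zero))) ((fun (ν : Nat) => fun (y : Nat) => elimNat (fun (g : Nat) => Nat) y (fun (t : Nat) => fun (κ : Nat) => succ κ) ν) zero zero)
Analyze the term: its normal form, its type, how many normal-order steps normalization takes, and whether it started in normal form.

normal form:
  fun (i : Vec (Eq Nat (succ (succ zero)) (succ (succ zero))) zero) => succ (succ (succ zero))
type:
  Vec (Eq Nat (succ (succ zero)) (succ (succ zero))) zero -> Nat
normal-order step count: 15
term was already normal: no
first redex: a beta-redex


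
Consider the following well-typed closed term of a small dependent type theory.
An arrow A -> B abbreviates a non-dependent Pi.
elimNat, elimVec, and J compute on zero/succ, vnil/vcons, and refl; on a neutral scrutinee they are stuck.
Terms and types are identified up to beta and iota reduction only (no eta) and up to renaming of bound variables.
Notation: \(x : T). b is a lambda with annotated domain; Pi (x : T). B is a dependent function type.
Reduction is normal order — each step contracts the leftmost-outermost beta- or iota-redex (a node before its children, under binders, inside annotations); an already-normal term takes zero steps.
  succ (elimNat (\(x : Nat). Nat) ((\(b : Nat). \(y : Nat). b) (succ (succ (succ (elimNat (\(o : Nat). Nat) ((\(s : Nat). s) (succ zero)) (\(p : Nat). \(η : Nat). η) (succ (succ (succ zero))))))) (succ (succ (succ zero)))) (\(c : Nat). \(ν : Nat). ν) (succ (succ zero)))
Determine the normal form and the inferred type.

normal form:
  succ (succ (succ (succ (succ zero))))
the term's type:
  Nat
observation: the leftmost-outermost redex is an elimNat iota-redex, and normalization takes 20 steps.


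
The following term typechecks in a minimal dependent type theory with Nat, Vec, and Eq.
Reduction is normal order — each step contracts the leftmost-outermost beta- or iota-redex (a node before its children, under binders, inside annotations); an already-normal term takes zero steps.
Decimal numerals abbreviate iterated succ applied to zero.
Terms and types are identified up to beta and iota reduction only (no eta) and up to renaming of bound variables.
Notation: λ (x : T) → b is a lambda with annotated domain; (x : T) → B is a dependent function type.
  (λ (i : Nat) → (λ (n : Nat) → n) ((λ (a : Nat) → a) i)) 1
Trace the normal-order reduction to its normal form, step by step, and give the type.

reduction (normal order):
  (λ (i : Nat) → (λ (n : Nat) → n) ((λ (a : Nat) → a) i)) 1
  ~> (λ (i : Nat) → i) ((λ (n : Nat) → n) 1)
  ~> (λ (i : Nat) → i) 1
  ~> 1
type:
  Nat


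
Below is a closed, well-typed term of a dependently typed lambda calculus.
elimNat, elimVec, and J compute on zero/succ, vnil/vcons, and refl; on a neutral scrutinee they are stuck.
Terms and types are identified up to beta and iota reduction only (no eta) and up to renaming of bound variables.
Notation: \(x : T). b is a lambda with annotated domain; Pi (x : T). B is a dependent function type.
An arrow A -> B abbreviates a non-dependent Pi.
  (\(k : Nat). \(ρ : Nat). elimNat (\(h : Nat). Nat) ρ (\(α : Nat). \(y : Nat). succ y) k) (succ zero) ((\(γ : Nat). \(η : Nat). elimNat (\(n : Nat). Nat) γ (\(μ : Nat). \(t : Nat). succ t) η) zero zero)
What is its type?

type:
  Nat


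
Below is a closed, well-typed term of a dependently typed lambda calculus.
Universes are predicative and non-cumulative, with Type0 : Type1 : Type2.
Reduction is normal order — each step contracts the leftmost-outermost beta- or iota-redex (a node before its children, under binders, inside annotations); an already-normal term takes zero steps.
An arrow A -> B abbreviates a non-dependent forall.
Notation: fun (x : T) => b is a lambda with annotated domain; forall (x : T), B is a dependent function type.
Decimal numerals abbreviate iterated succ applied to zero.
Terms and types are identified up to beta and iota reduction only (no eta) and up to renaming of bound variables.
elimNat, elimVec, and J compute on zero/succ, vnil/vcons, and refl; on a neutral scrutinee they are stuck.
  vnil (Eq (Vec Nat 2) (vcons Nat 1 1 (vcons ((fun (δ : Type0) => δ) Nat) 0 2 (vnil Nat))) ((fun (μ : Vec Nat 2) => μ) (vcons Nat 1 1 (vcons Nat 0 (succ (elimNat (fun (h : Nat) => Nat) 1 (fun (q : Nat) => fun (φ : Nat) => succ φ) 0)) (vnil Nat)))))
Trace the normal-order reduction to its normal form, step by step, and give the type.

reduction (normal order):
  vnil (Eq (Vec Nat 2) (vcons Nat 1 1 (vcons ((fun (δ : Type0) => δ) Nat) 0 2 (vnil Nat))) ((fun (μ : Vec Nat 2) => μ) (vcons Nat 1 1 (vcons Nat 0 (succ (elimNat (fun (h : Nat) => Nat) 1 (fun (q : Nat) => fun (φ : Nat) => succ φ) 0)) (vnil Nat)))))
  ~> vnil (Eq (Vec Nat 2) (vcons Nat 1 1 (vcons Nat 0 2 (vnil Nat))) ((fun (δ : Vec Nat 2) => δ) (vcons Nat 1 1 (vcons Nat 0 (succ (elimNat (fun (μ : Nat) => Nat) 1 (fun (h : Nat) => fun (q : Nat) => succ q) 0)) (vnil Nat)))))
  ~> vnil (Eq (Vec Nat 2) (vcons Nat 1 1 (vcons Nat 0 2 (vnil Nat))) (vcons Nat 1 1 (vcons Nat 0 (succ (elimNat (fun (δ : Nat) => Nat) 1 (fun (μ : Nat) => fun (h : Nat) => succ h) 0)) (vnil Nat))))
  ~> vnil (Eq (Vec Nat 2) (vcons Nat 1 1 (vcons Nat 0 2 (vnil Nat))) (vcons Nat 1 1 (vcons Nat 0 2 (vnil Nat))))
type:
  Vec (Eq (Vec Nat 2) (vcons Nat 1 1 (vcons Nat 0 2 (vnil Nat))) (vcons Nat 1 1 (vcons Nat 0 2 (vnil Nat)))) 0


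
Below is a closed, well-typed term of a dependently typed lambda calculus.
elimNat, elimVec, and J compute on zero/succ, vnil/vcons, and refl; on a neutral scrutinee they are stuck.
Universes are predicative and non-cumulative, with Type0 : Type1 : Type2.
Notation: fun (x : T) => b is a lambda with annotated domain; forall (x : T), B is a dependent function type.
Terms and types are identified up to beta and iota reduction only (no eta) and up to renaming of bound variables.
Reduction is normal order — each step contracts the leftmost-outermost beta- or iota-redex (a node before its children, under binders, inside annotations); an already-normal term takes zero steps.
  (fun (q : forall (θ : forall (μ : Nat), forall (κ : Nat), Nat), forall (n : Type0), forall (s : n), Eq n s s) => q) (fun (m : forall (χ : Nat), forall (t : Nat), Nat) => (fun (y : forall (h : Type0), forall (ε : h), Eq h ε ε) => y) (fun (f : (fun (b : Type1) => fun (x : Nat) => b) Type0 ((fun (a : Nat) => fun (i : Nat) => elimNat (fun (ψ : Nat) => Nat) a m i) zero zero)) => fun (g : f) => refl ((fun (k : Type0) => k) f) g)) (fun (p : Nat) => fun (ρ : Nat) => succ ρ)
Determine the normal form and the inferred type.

normal form:
  fun (q : Type0) => fun (θ : q) => refl q θ
inferred type:
  forall (q : Type0), forall (θ : q), Eq q θ θ


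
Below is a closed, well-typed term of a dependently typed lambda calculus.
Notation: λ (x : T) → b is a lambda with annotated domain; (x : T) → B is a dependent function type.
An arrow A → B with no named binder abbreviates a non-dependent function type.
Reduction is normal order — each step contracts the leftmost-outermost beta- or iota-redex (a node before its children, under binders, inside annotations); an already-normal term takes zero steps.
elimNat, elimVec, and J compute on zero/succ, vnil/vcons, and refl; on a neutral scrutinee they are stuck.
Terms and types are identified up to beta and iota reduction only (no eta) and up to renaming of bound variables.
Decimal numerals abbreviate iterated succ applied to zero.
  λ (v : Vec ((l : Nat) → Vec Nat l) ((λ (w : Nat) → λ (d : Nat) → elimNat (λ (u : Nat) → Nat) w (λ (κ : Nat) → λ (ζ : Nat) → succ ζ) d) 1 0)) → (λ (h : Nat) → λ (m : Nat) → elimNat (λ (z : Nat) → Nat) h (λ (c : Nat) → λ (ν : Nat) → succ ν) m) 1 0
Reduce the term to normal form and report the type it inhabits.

normal form:
  λ (v : Vec ((l : Nat) → Vec Nat l) 1) → 1
inferred type:
  Vec ((v : Nat) → Vec Nat v) 1 → Nat


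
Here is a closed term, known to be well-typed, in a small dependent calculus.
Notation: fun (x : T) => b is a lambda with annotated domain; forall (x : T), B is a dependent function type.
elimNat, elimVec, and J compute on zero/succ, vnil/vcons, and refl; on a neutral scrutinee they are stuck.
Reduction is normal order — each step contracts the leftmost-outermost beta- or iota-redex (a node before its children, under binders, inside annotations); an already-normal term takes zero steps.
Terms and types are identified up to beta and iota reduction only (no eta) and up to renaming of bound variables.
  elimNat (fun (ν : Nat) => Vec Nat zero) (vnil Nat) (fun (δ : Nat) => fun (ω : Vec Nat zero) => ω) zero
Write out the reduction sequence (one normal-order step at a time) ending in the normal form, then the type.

reduction (normal order):
  elimNat (fun (ν : Nat) => Vec Nat zero) (vnil Nat) (fun (δ : Nat) => fun (ω : Vec Nat zero) => ω) zero
  ~> vnil Nat
inferred type:
  Vec Nat zero


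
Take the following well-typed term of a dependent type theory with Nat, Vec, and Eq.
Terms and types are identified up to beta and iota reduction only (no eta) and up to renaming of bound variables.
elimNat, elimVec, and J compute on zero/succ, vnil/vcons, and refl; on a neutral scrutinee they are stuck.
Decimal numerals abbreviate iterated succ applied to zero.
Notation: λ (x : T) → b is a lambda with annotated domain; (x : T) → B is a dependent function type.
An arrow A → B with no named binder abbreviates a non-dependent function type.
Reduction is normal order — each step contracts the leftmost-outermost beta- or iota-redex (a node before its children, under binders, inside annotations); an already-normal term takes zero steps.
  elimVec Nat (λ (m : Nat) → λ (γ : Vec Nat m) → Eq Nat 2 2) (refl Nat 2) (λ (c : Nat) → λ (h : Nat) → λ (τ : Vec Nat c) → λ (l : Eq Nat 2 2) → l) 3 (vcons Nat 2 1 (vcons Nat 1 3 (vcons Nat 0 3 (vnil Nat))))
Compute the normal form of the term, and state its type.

reduced normal form:
  refl Nat 2
inferred type:
  Eq Nat 2 2


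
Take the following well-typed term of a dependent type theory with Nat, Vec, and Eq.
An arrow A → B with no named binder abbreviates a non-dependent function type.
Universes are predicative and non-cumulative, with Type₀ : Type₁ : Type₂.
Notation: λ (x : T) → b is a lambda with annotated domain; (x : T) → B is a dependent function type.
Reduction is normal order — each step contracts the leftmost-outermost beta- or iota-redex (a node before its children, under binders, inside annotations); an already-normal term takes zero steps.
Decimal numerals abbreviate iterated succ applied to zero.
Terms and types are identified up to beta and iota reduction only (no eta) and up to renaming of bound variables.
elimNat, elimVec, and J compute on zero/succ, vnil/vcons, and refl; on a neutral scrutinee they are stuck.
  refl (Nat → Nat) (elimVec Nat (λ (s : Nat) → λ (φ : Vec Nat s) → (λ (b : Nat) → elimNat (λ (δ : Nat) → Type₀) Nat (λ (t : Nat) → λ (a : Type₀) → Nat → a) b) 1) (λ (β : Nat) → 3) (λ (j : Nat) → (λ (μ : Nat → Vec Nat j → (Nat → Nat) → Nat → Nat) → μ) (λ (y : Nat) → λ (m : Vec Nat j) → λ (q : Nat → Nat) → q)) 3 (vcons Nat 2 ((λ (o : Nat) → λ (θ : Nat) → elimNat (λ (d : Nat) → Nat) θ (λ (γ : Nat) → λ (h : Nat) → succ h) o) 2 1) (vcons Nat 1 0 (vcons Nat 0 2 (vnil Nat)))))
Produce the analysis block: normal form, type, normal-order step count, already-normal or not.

normal form:
  refl (Nat → Nat) (λ (s : Nat) → 3)
inferred type:
  Eq (Nat → Nat) (λ (s : Nat) → 3) (λ (φ : Nat) → 3)
reduction steps (normal order): 19
started in normal form: no
first redex: an elimVec iota-redex


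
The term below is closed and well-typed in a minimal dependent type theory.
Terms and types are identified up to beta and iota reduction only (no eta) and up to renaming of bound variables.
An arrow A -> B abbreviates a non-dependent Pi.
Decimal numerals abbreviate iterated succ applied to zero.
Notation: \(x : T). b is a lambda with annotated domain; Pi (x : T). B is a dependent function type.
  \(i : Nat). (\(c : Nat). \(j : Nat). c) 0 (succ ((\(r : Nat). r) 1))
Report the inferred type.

the term's type:
  Nat -> Nat


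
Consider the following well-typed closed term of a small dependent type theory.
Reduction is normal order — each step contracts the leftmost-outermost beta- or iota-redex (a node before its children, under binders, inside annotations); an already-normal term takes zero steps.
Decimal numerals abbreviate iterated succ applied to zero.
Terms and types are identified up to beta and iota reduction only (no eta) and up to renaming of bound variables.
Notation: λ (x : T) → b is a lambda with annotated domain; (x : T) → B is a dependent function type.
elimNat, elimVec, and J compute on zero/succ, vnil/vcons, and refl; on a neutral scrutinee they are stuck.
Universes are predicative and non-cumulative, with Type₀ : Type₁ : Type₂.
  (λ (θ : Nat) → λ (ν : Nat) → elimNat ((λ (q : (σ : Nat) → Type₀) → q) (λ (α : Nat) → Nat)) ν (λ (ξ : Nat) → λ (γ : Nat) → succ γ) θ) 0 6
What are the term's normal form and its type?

resulting normal form:
  6
the term's type:
  Nat


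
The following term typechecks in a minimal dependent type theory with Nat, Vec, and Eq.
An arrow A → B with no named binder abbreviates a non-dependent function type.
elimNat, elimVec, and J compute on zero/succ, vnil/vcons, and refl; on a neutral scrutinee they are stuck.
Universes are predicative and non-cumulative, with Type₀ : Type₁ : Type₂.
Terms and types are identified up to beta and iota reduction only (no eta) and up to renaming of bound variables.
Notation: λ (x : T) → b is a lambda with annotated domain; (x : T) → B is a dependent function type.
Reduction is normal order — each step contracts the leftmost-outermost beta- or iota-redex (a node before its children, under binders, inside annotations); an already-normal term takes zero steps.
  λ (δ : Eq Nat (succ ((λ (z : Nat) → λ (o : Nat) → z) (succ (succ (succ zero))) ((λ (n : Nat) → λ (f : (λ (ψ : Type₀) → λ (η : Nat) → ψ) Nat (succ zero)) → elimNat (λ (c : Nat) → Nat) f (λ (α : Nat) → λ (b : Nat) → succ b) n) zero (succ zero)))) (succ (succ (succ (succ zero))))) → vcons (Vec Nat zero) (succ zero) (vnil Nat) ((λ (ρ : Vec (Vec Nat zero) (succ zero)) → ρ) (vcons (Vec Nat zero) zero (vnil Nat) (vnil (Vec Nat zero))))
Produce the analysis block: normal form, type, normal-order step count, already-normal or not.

reduced normal form:
  λ (δ : Eq Nat (succ (succ (succ (succ zero)))) (succ (succ (succ (succ zero))))) → vcons (Vec Nat zero) (succ zero) (vnil Nat) (vcons (Vec Nat zero) zero (vnil Nat) (vnil (Vec Nat zero)))
type:
  Eq Nat (succ (succ (succ (succ zero)))) (succ (succ (succ (succ zero)))) → Vec (Vec Nat zero) (succ (succ zero))
steps to reach normal form (normal order): 3
started in normal form: no
first contracted redex: a beta-redex


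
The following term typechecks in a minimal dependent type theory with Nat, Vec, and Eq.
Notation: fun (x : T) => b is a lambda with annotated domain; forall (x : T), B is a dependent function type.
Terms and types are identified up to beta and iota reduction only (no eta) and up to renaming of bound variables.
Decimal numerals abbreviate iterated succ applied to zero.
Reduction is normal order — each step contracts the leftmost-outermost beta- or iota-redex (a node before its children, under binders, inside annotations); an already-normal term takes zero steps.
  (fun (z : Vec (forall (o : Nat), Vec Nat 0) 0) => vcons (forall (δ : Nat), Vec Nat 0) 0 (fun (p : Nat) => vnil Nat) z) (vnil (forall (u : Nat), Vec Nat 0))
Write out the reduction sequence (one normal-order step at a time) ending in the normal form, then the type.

normal-order reduction:
  (fun (z : Vec (forall (o : Nat), Vec Nat 0) 0) => vcons (forall (δ : Nat), Vec Nat 0) 0 (fun (p : Nat) => vnil Nat) z) (vnil (forall (u : Nat), Vec Nat 0))
  ~> vcons (forall (z : Nat), Vec Nat 0) 0 (fun (o : Nat) => vnil Nat) (vnil (forall (δ : Nat), Vec Nat 0))
type:
  Vec (forall (z : Nat), Vec Nat 0) 1


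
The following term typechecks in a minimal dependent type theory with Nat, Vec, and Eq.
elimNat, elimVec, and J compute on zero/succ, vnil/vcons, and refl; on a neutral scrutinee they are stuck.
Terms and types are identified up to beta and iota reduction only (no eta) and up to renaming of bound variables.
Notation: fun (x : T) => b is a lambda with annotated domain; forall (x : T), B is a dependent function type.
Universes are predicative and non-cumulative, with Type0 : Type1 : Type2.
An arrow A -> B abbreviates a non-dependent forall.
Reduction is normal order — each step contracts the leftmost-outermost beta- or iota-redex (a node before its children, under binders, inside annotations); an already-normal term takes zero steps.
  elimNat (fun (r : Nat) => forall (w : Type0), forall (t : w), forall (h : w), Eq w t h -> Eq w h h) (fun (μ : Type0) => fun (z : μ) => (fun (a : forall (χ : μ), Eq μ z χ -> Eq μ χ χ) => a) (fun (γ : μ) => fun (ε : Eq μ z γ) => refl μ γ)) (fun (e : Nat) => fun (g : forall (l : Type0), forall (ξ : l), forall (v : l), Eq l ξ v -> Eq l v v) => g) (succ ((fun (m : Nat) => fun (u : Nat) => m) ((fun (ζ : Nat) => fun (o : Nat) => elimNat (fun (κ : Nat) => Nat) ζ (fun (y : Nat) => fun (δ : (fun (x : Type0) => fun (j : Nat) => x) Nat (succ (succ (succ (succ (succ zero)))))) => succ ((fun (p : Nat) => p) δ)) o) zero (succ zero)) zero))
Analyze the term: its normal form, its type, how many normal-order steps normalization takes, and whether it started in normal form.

reduced normal form:
  fun (r : Type0) => fun (w : r) => fun (t : r) => fun (h : Eq r w t) => refl r t
type:
  forall (r : Type0), forall (w : r), forall (t : r), Eq r w t -> Eq r t t
reduction steps (normal order): 17
term was already normal: no
first redex: an elimNat iota-redex


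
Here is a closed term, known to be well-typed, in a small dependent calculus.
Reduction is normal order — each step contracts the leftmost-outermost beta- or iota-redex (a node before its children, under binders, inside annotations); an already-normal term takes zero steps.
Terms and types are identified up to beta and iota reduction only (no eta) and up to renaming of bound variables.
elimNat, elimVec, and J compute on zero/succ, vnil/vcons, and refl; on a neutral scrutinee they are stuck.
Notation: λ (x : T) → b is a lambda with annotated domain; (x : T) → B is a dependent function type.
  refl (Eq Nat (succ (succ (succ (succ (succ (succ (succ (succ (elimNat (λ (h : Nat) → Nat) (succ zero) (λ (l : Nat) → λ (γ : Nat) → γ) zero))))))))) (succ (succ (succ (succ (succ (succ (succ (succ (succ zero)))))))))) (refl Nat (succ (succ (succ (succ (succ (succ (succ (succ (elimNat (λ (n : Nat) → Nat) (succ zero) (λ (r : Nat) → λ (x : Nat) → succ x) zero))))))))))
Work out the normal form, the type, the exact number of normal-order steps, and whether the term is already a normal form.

reduced normal form:
  refl (Eq Nat (succ (succ (succ (succ (succ (succ (succ (succ (succ zero))))))))) (succ (succ (succ (succ (succ (succ (succ (succ (succ zero)))))))))) (refl Nat (succ (succ (succ (succ (succ (succ (succ (succ (succ zero))))))))))
inferred type:
  Eq (Eq Nat (succ (succ (succ (succ (succ (succ (succ (succ (succ zero))))))))) (succ (succ (succ (succ (succ (succ (succ (succ (succ zero)))))))))) (refl Nat (succ (succ (succ (succ (succ (succ (succ (succ (succ zero)))))))))) (refl Nat (succ (succ (succ (succ (succ (succ (succ (succ (succ zero))))))))))
steps to reach normal form (normal order): 2
already normal: no
first contracted redex: an elimNat iota-redex


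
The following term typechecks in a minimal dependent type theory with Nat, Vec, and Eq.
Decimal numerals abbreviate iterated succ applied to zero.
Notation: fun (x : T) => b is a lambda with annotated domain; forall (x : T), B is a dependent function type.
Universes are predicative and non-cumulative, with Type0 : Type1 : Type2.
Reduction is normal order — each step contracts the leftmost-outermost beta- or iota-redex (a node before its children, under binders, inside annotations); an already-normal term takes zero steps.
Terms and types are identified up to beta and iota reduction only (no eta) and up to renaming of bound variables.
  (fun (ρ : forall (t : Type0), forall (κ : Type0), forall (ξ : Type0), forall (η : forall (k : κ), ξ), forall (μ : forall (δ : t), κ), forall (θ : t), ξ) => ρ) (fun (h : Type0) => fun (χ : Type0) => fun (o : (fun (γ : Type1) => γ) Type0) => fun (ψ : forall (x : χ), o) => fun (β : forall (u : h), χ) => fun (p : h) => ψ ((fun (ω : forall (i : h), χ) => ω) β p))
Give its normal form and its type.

reduced normal form:
  fun (ρ : Type0) => fun (t : Type0) => fun (κ : Type0) => fun (ξ : forall (η : t), κ) => fun (k : forall (μ : ρ), t) => fun (δ : ρ) => ξ (k δ)
type:
  forall (ρ : Type0), forall (t : Type0), forall (κ : Type0), forall (ξ : forall (η : t), κ), forall (k : forall (μ : ρ), t), forall (δ : ρ), κ
observation: the first redex contracted is a beta-redex; the normal form is reached in 3 normal-order steps.


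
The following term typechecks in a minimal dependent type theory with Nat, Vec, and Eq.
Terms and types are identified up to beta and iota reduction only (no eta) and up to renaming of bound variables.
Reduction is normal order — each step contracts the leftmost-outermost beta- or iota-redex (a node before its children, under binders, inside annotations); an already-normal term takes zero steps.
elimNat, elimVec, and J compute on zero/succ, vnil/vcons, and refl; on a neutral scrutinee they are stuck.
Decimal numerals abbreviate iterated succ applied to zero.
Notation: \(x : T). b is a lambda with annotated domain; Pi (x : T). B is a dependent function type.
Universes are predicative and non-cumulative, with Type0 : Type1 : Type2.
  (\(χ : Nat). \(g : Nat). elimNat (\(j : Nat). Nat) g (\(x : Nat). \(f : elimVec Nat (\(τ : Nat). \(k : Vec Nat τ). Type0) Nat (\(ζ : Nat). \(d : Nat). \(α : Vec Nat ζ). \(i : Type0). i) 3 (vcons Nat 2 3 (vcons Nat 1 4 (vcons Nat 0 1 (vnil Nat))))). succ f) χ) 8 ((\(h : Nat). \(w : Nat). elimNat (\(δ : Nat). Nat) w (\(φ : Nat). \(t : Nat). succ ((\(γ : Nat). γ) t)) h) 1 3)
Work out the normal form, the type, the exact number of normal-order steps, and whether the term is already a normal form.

resulting normal form:
  12
the term's type:
  Nat
reduction steps (normal order): 34
started in normal form: no
first contracted redex: a beta-redex


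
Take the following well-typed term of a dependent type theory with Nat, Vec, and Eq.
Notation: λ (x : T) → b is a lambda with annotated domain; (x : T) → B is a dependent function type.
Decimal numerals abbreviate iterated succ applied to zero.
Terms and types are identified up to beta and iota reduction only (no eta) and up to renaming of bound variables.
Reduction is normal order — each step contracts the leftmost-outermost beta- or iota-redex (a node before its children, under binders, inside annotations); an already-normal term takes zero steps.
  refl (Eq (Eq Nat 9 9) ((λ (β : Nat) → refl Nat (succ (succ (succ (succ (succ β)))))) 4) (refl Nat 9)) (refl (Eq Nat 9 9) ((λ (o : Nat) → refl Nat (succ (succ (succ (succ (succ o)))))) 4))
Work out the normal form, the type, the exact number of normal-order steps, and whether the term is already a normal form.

normal form:
  refl (Eq (Eq Nat 9 9) (refl Nat 9) (refl Nat 9)) (refl (Eq Nat 9 9) (refl Nat 9))
type:
  Eq (Eq (Eq Nat 9 9) (refl Nat 9) (refl Nat 9)) (refl (Eq Nat 9 9) (refl Nat 9)) (refl (Eq Nat 9 9) (refl Nat 9))
reduction steps (normal order): 2
already normal: no
first redex: a beta-redex


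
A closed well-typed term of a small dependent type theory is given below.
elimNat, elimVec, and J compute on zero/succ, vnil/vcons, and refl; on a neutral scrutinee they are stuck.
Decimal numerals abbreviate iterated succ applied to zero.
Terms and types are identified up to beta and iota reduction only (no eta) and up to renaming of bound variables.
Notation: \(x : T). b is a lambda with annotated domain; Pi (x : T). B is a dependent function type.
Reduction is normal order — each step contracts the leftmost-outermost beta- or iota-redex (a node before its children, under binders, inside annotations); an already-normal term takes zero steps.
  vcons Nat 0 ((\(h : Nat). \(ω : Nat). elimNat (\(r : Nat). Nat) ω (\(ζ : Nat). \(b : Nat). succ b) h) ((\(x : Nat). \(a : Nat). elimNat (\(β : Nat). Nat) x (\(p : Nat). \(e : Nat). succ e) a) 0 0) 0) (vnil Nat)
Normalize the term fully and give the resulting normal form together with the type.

normal form:
  vcons Nat 0 0 (vnil Nat)
inferred type:
  Vec Nat 1


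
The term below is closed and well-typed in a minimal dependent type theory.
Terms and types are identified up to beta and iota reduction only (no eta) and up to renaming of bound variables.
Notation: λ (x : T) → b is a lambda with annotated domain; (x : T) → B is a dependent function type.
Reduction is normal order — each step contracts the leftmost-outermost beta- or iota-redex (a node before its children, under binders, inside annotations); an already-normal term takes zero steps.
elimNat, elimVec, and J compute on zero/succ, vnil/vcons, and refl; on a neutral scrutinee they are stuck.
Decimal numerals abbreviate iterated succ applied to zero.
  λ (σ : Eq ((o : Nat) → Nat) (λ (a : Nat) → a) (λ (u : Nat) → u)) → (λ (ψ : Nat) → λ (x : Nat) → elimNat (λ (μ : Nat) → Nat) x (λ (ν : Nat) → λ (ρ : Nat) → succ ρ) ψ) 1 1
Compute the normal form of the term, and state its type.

reduced normal form:
  λ (σ : Eq ((o : Nat) → Nat) (λ (a : Nat) → a) (λ (u : Nat) → u)) → 2
inferred type:
  (σ : Eq ((o : Nat) → Nat) (λ (a : Nat) → a) (λ (u : Nat) → u)) → Nat
observation: the term reaches its normal form after 6 normal-order steps.


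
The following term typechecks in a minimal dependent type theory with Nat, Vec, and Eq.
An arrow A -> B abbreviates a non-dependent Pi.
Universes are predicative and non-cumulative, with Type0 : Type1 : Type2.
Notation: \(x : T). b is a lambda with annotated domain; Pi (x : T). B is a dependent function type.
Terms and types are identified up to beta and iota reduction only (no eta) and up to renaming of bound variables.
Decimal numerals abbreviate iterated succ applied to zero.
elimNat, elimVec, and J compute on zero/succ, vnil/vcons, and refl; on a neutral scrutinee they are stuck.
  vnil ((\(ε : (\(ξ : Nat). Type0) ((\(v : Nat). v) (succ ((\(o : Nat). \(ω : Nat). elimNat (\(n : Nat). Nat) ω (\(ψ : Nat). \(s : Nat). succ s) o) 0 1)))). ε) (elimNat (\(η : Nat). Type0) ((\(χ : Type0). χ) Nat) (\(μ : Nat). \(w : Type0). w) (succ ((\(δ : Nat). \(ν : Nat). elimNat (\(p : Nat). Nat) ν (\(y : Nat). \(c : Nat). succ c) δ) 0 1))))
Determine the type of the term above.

type:
  Vec Nat 0


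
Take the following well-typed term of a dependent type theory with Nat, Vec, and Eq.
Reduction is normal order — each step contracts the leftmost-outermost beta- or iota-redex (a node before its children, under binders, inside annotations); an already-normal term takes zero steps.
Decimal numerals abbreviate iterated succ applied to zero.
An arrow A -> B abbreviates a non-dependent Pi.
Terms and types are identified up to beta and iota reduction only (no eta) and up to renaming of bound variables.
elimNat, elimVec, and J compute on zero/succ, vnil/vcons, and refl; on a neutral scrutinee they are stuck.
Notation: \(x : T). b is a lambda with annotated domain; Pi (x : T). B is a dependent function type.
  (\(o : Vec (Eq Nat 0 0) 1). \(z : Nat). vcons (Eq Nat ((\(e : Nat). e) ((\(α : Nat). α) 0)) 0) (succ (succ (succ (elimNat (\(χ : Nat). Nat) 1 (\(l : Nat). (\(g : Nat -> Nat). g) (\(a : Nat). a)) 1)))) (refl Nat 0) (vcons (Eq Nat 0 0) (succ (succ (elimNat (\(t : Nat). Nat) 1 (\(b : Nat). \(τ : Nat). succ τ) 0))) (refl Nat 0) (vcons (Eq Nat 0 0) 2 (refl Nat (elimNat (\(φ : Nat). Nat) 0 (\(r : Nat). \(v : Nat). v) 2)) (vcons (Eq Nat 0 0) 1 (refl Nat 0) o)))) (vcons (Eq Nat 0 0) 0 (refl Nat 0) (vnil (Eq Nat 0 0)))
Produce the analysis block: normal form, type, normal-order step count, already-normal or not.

resulting normal form:
  \(o : Nat). vcons (Eq Nat 0 0) 4 (refl Nat 0) (vcons (Eq Nat 0 0) 3 (refl Nat 0) (vcons (Eq Nat 0 0) 2 (refl Nat 0) (vcons (Eq Nat 0 0) 1 (refl Nat 0) (vcons (Eq Nat 0 0) 0 (refl Nat 0) (vnil (Eq Nat 0 0))))))
the term's type:
  Nat -> Vec (Eq Nat 0 0) 5
reduction steps (normal order): 16
already normal: no
first redex: a beta-redex


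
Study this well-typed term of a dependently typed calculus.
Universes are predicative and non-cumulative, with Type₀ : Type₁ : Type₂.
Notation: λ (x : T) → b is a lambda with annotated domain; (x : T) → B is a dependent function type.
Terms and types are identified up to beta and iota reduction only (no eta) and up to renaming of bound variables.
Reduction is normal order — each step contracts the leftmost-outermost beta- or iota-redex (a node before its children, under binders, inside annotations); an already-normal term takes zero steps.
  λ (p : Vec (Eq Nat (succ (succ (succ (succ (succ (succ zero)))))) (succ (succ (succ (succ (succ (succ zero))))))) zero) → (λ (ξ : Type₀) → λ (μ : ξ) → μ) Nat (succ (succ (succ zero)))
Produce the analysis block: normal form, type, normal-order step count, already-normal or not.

resulting normal form:
  λ (p : Vec (Eq Nat (succ (succ (succ (succ (succ (succ zero)))))) (succ (succ (succ (succ (succ (succ zero))))))) zero) → succ (succ (succ zero))
inferred type:
  (p : Vec (Eq Nat (succ (succ (succ (succ (succ (succ zero)))))) (succ (succ (succ (succ (succ (succ zero))))))) zero) → Nat
reduction steps (normal order): 2
started in normal form: no
first redex: a beta-redex


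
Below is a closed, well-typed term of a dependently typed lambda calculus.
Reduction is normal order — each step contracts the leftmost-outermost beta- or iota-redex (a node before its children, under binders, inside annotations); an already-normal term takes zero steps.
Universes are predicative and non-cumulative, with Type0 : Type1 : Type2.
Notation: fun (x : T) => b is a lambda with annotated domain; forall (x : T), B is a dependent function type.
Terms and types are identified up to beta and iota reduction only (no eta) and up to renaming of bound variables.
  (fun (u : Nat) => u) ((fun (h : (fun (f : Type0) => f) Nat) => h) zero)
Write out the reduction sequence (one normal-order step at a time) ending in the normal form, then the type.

reduction (normal order):
  (fun (u : Nat) => u) ((fun (h : (fun (f : Type0) => f) Nat) => h) zero)
  ~> (fun (u : (fun (h : Type0) => h) Nat) => u) zero
  ~> zero
inferred type:
  Nat


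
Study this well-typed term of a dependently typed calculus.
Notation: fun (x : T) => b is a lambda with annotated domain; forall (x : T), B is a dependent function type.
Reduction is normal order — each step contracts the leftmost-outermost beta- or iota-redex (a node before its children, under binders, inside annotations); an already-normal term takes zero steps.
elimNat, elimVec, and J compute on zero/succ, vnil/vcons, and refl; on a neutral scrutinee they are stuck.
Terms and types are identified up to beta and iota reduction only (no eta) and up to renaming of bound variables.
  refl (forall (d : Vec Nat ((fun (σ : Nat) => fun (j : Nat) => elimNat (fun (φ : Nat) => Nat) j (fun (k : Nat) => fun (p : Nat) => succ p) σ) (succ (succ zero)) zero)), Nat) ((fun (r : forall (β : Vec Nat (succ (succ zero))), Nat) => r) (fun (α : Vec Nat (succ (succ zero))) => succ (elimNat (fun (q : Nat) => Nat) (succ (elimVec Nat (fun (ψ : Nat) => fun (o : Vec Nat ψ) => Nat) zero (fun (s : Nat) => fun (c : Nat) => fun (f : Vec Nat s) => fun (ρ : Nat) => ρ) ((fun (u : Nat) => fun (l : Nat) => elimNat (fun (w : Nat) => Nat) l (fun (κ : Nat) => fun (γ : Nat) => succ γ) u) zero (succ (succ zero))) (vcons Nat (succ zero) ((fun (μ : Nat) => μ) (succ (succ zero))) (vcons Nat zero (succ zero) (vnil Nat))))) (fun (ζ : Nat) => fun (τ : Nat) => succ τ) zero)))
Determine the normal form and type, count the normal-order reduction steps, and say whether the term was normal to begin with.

resulting normal form:
  refl (forall (d : Vec Nat (succ (succ zero))), Nat) (fun (σ : Vec Nat (succ (succ zero))) => succ (succ zero))
type:
  Eq (forall (d : Vec Nat (succ (succ zero))), Nat) (fun (σ : Vec Nat (succ (succ zero))) => succ (succ zero)) (fun (j : Vec Nat (succ (succ zero))) => succ (succ zero))
normal-order step count: 22
started in normal form: no
first redex: a beta-redex


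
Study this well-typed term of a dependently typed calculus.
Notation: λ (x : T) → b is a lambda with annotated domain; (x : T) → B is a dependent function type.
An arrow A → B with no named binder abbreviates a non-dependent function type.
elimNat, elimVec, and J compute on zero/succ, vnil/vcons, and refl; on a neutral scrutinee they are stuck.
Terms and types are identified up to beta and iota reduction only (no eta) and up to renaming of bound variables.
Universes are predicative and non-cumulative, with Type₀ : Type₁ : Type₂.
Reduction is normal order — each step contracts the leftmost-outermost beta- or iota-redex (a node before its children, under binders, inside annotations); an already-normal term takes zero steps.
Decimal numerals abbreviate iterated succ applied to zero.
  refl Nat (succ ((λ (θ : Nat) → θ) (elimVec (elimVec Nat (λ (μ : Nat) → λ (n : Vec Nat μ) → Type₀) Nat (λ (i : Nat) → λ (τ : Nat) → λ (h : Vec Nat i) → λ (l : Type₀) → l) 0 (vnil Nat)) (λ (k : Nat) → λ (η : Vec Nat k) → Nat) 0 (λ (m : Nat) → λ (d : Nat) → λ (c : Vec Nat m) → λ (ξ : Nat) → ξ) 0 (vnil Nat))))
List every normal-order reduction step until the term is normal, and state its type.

normal-order reduction:
  refl Nat (succ ((λ (θ : Nat) → θ) (elimVec (elimVec Nat (λ (μ : Nat) → λ (n : Vec Nat μ) → Type₀) Nat (λ (i : Nat) → λ (τ : Nat) → λ (h : Vec Nat i) → λ (l : Type₀) → l) 0 (vnil Nat)) (λ (k : Nat) → λ (η : Vec Nat k) → Nat) 0 (λ (m : Nat) → λ (d : Nat) → λ (c : Vec Nat m) → λ (ξ : Nat) → ξ) 0 (vnil Nat))))
  ~> refl Nat (succ (elimVec (elimVec Nat (λ (θ : Nat) → λ (μ : Vec Nat θ) → Type₀) Nat (λ (n : Nat) → λ (i : Nat) → λ (τ : Vec Nat n) → λ (h : Type₀) → h) 0 (vnil Nat)) (λ (l : Nat) → λ (k : Vec Nat l) → Nat) 0 (λ (η : Nat) → λ (m : Nat) → λ (d : Vec Nat η) → λ (c : Nat) → c) 0 (vnil Nat)))
  ~> refl Nat 1
type:
  Eq Nat 1 1
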